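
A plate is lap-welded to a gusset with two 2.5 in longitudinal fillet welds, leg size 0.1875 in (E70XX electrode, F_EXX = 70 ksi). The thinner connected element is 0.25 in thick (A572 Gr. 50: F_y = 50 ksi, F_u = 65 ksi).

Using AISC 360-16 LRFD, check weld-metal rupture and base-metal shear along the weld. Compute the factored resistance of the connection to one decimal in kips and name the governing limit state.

20.9 kips (weld metal governs)

Weld metal: throat = 0.707×0.1875 = 0.13256 in, L = 2×2.5 = 5 in. φR_n = 0.75 × 0.6 × 70 × 0.13256 × 5 = 20.9 kips.
Base metal shear (0.25 in plate): yield φR_n = 1.0×0.6×50×0.25×5 = 37.5 kips; rupture φR_n = 0.75×0.6×65×0.25×5 = 36.6 kips; take 36.6 kips (rupture).
Governing: min(20.9, 36.6) = 20.9 kips → weld metal.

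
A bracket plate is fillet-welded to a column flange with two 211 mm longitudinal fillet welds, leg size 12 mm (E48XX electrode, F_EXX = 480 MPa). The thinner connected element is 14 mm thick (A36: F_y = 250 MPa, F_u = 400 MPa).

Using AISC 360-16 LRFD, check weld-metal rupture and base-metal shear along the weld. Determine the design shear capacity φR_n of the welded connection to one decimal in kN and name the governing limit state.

773.3 kN (weld metal governs)

Weld metal: throat = 0.707×12 = 8.484 mm, L = 2×211 = 422 mm. φR_n = 0.75 × 0.6 × 480 × 8.484 × 422 = 773.3 kN.
Base metal shear (14 mm plate): yield φR_n = 1.0×0.6×250×14×422 = 886.2 kN; rupture φR_n = 0.75×0.6×400×14×422 = 1063.4 kN; take 886.2 kN (yield).
Governing: min(773.3, 886.2) = 773.3 kN → weld metal.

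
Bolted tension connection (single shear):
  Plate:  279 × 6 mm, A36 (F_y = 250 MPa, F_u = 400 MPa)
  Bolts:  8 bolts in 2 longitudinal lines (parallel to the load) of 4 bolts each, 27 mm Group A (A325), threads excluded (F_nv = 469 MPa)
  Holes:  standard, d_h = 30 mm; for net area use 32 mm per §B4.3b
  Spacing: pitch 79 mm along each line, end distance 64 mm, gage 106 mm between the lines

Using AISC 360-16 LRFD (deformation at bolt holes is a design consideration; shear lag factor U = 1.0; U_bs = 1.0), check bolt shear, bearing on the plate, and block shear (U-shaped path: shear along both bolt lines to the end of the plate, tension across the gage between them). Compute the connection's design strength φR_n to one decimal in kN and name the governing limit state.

539.6 kN (block shear governs)

Bolt shear: A_b = π(27)²/4 = 572.56 mm². φR_n = 0.75 × 469 × 572.56 × 8 × 1 = 1611.2 kN.
Bearing (6 mm plate, F_u = 400 MPa): end bolts L_c = 64 − 30/2 = 49, R_n = min(1.2×49×6×400, 2.4×27×6×400) = 141.12 kN/bolt; interior L_c = 79 − 30 = 49, R_n = 141.12 kN/bolt. φR_n = 0.75 × (2×141.12 + 6×141.12) = 846.7 kN.
Block shear: shear path 2×[64+3×79] = 2×301 mm, A_gv = 3612, A_nv = 2×(301 − 3.5×32)×6 = 2268 mm²; tension across gage: (106 − 1×32)×6 = 444 mm². R_n = min(0.6×400×2268, 0.6×250×3612) + 1.0×400×444 = min(544.32, 541.8) + 177.6 = 719.4 kN. φR_n = 0.75 × 719.4 = 539.6 kN.
Governing: min(1611.2, 846.7, 539.6) = 539.6 kN → block shear.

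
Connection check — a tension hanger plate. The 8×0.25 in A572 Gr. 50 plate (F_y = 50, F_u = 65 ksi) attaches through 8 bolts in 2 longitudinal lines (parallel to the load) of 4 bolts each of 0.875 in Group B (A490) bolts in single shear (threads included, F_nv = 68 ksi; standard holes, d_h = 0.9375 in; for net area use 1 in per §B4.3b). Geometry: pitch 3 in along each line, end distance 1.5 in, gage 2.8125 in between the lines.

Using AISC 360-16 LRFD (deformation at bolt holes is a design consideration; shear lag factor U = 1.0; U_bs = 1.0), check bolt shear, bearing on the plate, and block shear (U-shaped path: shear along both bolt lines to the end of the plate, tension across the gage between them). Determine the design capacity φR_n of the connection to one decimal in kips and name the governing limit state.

124.5 kips (block shear governs)

Bolt shear: A_b = π(0.875)²/4 = 0.60132 in². φR_n = 0.75 × 68 × 0.60132 × 8 × 1 = 245.3 kips.
Bearing (0.25 in plate, F_u = 65 ksi): end bolts L_c = 1.5 − 0.9375/2 = 1.03125, R_n = min(1.2×1.03125×0.25×65, 2.4×0.875×0.25×65) = 20.109 kips/bolt; interior L_c = 3 − 0.9375 = 2.0625, R_n = 34.125 kips/bolt. φR_n = 0.75 × (2×20.109 + 6×34.125) = 183.7 kips.
Block shear: shear path 2×[1.5+3×3] = 2×10.5 in, A_gv = 5.25, A_nv = 2×(10.5 − 3.5×1)×0.25 = 3.5 in²; tension across gage: (2.8125 − 1×1)×0.25 = 0.45313 in². R_n = min(0.6×65×3.5, 0.6×50×5.25) + 1.0×65×0.45313 = min(136.5, 157.5) + 29.453 = 165.95 kips. φR_n = 0.75 × 165.95 = 124.5 kips.
Governing: min(245.3, 183.7, 124.5) = 124.5 kips → block shear.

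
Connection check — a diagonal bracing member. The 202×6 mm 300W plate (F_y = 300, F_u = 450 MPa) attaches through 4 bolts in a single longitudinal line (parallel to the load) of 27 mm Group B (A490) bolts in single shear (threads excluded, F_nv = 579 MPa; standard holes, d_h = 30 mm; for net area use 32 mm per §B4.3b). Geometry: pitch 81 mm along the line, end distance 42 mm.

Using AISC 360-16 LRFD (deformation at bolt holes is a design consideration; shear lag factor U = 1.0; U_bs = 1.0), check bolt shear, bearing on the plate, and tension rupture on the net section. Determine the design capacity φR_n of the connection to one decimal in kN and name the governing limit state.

344.3 kN (net-section rupture governs)

Bolt shear: A_b = π(27)²/4 = 572.56 mm². φR_n = 0.75 × 579 × 572.56 × 4 × 1 = 994.5 kN.
Bearing (6 mm plate, F_u = 450 MPa): end bolts L_c = 42 − 30/2 = 27, R_n = min(1.2×27×6×450, 2.4×27×6×450) = 87.48 kN/bolt; interior L_c = 81 − 30 = 51, R_n = 165.24 kN/bolt. φR_n = 0.75 × (1×87.48 + 3×165.24) = 437.4 kN.
Tension rupture (net): A_n = (202 − 1×32)×6 = 1020 mm² (U = 1.0, A_e = A_n). φR_n = 0.75 × 450 × 1020 = 344.3 kN.
Governing: min(994.5, 437.4, 344.3) = 344.3 kN → net-section rupture.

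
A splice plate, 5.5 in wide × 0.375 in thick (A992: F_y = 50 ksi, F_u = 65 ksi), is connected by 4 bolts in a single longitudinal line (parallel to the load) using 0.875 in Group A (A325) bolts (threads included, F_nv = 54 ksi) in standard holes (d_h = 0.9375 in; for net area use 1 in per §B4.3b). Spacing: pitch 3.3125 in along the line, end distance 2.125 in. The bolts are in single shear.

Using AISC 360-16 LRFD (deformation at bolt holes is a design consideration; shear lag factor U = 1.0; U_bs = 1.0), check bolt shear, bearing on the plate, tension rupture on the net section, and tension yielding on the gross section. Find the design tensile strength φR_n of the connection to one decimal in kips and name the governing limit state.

82.3 kips (net-section rupture governs)

Bolt shear: A_b = π(0.875)²/4 = 0.60132 in². φR_n = 0.75 × 54 × 0.60132 × 4 × 1 = 97.4 kips.
Bearing (0.375 in plate, F_u = 65 ksi): end bolts L_c = 2.125 − 0.9375/2 = 1.65625, R_n = min(1.2×1.65625×0.375×65, 2.4×0.875×0.375×65) = 48.445 kips/bolt; interior L_c = 3.3125 − 0.9375 = 2.375, R_n = 51.188 kips/bolt. φR_n = 0.75 × (1×48.445 + 3×51.188) = 151.5 kips.
Tension rupture (net): A_n = (5.5 − 1×1)×0.375 = 1.6875 in² (U = 1.0, A_e = A_n). φR_n = 0.75 × 65 × 1.6875 = 82.3 kips.
Tension yield (gross): A_g = 5.5×0.375 = 2.0625 in². φR_n = 0.90 × 50 × 2.0625 = 92.8 kips.
Governing: min(97.4, 151.5, 82.3, 92.8) = 82.3 kips → net-section rupture.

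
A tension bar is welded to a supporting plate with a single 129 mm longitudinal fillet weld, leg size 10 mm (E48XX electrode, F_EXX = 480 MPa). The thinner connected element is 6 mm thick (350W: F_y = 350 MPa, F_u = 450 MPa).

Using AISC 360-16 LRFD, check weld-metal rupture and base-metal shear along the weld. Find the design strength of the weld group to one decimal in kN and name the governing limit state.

Weld metal: throat = 0.707×10 = 7.07 mm, L = 129 mm. φR_n = 0.75 × 0.6 × 480 × 7.07 × 129 = 197.0 kN.
Base metal shear (6 mm plate): yield φR_n = 1.0×0.6×350×6×129 = 162.5 kN; rupture φR_n = 0.75×0.6×450×6×129 = 156.7 kN; take 156.7 kN (rupture).
Governing: min(197.0, 156.7) = 156.7 kN → base-metal shear.

156.7 kN (base-metal shear governs)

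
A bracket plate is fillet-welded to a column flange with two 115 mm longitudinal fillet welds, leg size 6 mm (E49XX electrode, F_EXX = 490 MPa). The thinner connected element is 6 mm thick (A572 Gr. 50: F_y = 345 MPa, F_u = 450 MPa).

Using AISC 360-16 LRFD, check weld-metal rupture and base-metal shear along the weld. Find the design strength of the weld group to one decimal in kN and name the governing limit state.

Weld metal: throat = 0.707×6 = 4.242 mm, L = 2×115 = 230 mm. φR_n = 0.75 × 0.6 × 490 × 4.242 × 230 = 215.1 kN.
Base metal shear (6 mm plate): yield φR_n = 1.0×0.6×345×6×230 = 285.7 kN; rupture φR_n = 0.75×0.6×450×6×230 = 279.5 kN; take 279.5 kN (rupture).
Governing: min(215.1, 279.5) = 215.1 kN → weld metal.

215.1 kN (weld metal governs)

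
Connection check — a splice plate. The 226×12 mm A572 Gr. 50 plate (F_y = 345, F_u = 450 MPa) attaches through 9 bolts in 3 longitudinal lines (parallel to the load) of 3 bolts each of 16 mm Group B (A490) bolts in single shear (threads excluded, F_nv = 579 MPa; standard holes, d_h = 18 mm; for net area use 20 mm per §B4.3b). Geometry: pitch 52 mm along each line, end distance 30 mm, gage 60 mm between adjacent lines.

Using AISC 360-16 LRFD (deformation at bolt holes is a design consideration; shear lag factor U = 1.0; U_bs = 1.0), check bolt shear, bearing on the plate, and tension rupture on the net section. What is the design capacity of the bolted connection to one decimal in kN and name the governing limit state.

Bolt shear: A_b = π(16)²/4 = 201.06 mm². φR_n = 0.75 × 579 × 201.06 × 9 × 1 = 785.8 kN.
Bearing (12 mm plate, F_u = 450 MPa): end bolts L_c = 30 − 18/2 = 21, R_n = min(1.2×21×12×450, 2.4×16×12×450) = 136.08 kN/bolt; interior L_c = 52 − 18 = 34, R_n = 207.36 kN/bolt. φR_n = 0.75 × (3×136.08 + 6×207.36) = 1239.3 kN.
Tension rupture (net): A_n = (226 − 3×20)×12 = 1992 mm² (U = 1.0, A_e = A_n). φR_n = 0.75 × 450 × 1992 = 672.3 kN.
Governing: min(785.8, 1239.3, 672.3) = 672.3 kN → net-section rupture.

672.3 kN (net-section rupture governs)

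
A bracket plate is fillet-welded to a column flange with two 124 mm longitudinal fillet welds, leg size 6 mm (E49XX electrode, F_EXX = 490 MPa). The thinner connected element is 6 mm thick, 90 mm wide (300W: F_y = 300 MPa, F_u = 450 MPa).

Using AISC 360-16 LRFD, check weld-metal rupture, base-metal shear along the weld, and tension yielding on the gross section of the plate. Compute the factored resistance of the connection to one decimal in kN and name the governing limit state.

Weld metal: throat = 0.707×6 = 4.242 mm, L = 2×124 = 248 mm. φR_n = 0.75 × 0.6 × 490 × 4.242 × 248 = 232.0 kN.
Base metal shear (6 mm plate): yield φR_n = 1.0×0.6×300×6×248 = 267.8 kN; rupture φR_n = 0.75×0.6×450×6×248 = 301.3 kN; take 267.8 kN (yield).
Tension yield (gross): A_g = 90×6 = 540 mm². φR_n = 0.90 × 300 × 540 = 145.8 kN.
Governing: min(232.0, 267.8, 145.8) = 145.8 kN → gross-section yield.

145.8 kN (gross-section yield governs)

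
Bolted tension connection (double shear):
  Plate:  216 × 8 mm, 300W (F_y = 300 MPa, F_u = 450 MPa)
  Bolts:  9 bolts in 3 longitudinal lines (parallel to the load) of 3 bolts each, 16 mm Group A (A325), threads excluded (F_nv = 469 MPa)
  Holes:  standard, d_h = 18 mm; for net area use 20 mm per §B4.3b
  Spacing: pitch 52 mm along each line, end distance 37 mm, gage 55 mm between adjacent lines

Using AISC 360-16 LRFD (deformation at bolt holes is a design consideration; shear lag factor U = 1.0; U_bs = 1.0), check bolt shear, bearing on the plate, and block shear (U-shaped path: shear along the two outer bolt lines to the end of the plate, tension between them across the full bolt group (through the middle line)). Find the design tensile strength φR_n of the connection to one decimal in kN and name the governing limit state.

Bolt shear: A_b = π(16)²/4 = 201.06 mm². φR_n = 0.75 × 469 × 201.06 × 9 × 2 = 1273.0 kN.
Bearing (8 mm plate, F_u = 450 MPa): end bolts L_c = 37 − 18/2 = 28, R_n = min(1.2×28×8×450, 2.4×16×8×450) = 120.96 kN/bolt; interior L_c = 52 − 18 = 34, R_n = 138.24 kN/bolt. φR_n = 0.75 × (3×120.96 + 6×138.24) = 894.2 kN.
Block shear: shear path 2×[37+2×52] = 2×141 mm, A_gv = 2256, A_nv = 2×(141 − 2.5×20)×8 = 1456 mm²; tension across gage: (110 − 2×20)×8 = 560 mm². R_n = min(0.6×450×1456, 0.6×300×2256) + 1.0×450×560 = min(393.12, 406.08) + 252 = 645.12 kN. φR_n = 0.75 × 645.12 = 483.8 kN.
Governing: min(1273.0, 894.2, 483.8) = 483.8 kN → block shear.

483.8 kN (block shear governs)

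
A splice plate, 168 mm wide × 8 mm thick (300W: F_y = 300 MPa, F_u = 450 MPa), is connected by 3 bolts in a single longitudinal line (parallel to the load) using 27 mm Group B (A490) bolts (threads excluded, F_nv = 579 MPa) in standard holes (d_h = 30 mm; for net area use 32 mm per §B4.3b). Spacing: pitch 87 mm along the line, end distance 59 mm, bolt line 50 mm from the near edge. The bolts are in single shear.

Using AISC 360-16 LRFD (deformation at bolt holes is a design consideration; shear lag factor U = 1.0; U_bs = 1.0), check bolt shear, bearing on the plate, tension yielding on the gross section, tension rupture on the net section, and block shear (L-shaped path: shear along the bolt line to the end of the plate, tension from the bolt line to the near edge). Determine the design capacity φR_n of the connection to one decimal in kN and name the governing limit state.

Bolt shear: A_b = π(27)²/4 = 572.56 mm². φR_n = 0.75 × 579 × 572.56 × 3 × 1 = 745.9 kN.
Bearing (8 mm plate, F_u = 450 MPa): end bolts L_c = 59 − 30/2 = 44, R_n = min(1.2×44×8×450, 2.4×27×8×450) = 190.08 kN/bolt; interior L_c = 87 − 30 = 57, R_n = 233.28 kN/bolt. φR_n = 0.75 × (1×190.08 + 2×233.28) = 492.5 kN.
Tension yield (gross): A_g = 168×8 = 1344 mm². φR_n = 0.90 × 300 × 1344 = 362.9 kN.
Tension rupture (net): A_n = (168 − 1×32)×8 = 1088 mm² (U = 1.0, A_e = A_n). φR_n = 0.75 × 450 × 1088 = 367.2 kN.
Block shear: shear path 1×[59+2×87] = 1×233 mm, A_gv = 1864, A_nv = 1×(233 − 2.5×32)×8 = 1224 mm²; tension to near edge: (50 − 0.5×32)×8 = 272 mm². R_n = min(0.6×450×1224, 0.6×300×1864) + 1.0×450×272 = min(330.48, 335.52) + 122.4 = 452.88 kN. φR_n = 0.75 × 452.88 = 339.7 kN.
Governing: min(745.9, 492.5, 362.9, 367.2, 339.7) = 339.7 kN → block shear.

339.7 kN (block shear governs)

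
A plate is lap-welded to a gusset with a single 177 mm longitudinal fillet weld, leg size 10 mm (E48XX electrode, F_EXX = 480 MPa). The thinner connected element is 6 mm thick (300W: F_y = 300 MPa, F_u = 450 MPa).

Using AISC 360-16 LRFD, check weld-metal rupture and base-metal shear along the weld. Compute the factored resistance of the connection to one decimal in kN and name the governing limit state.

191.2 kN (base-metal shear governs)

Weld metal: throat = 0.707×10 = 7.07 mm, L = 177 mm. φR_n = 0.75 × 0.6 × 480 × 7.07 × 177 = 270.3 kN.
Base metal shear (6 mm plate): yield φR_n = 1.0×0.6×300×6×177 = 191.2 kN; rupture φR_n = 0.75×0.6×450×6×177 = 215.1 kN; take 191.2 kN (yield).
Governing: min(270.3, 191.2) = 191.2 kN → base-metal shear.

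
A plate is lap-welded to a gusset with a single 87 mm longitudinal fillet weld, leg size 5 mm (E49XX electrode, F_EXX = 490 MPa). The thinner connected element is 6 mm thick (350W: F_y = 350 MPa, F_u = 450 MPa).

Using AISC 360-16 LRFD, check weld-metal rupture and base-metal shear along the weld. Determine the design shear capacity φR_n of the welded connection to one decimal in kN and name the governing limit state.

67.8 kN (weld metal governs)

Weld metal: throat = 0.707×5 = 3.535 mm, L = 87 mm. φR_n = 0.75 × 0.6 × 490 × 3.535 × 87 = 67.8 kN.
Base metal shear (6 mm plate): yield φR_n = 1.0×0.6×350×6×87 = 109.6 kN; rupture φR_n = 0.75×0.6×450×6×87 = 105.7 kN; take 105.7 kN (rupture).
Governing: min(67.8, 105.7) = 67.8 kN → weld metal.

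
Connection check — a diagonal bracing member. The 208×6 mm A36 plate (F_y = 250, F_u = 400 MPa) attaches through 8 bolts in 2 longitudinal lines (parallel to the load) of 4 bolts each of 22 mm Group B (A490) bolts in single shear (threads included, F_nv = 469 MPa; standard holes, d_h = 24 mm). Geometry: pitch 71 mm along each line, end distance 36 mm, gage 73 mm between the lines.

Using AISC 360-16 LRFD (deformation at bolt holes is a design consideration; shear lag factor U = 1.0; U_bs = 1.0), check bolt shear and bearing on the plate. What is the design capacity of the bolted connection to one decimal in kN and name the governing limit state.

673.9 kN (bearing governs)

Bolt shear: A_b = π(22)²/4 = 380.13 mm². φR_n = 0.75 × 469 × 380.13 × 8 × 1 = 1069.7 kN.
Bearing (6 mm plate, F_u = 400 MPa): end bolts L_c = 36 − 24/2 = 24, R_n = min(1.2×24×6×400, 2.4×22×6×400) = 69.12 kN/bolt; interior L_c = 71 − 24 = 47, R_n = 126.72 kN/bolt. φR_n = 0.75 × (2×69.12 + 6×126.72) = 673.9 kN.
Governing: min(1069.7, 673.9) = 673.9 kN → bearing.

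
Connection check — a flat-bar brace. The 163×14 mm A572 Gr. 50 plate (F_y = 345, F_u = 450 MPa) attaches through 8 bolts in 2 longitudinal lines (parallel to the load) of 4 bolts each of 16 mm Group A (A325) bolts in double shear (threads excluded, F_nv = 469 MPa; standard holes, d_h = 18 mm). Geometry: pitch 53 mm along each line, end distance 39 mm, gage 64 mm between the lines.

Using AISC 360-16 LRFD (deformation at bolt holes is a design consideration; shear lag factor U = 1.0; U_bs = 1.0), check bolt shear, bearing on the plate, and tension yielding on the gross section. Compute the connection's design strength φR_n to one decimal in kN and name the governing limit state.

708.6 kN (gross-section yield governs)

Bolt shear: A_b = π(16)²/4 = 201.06 mm². φR_n = 0.75 × 469 × 201.06 × 8 × 2 = 1131.6 kN.
Bearing (14 mm plate, F_u = 450 MPa): end bolts L_c = 39 − 18/2 = 30, R_n = min(1.2×30×14×450, 2.4×16×14×450) = 226.8 kN/bolt; interior L_c = 53 − 18 = 35, R_n = 241.92 kN/bolt. φR_n = 0.75 × (2×226.8 + 6×241.92) = 1428.8 kN.
Tension yield (gross): A_g = 163×14 = 2282 mm². φR_n = 0.90 × 345 × 2282 = 708.6 kN.
Governing: min(1131.6, 1428.8, 708.6) = 708.6 kN → gross-section yield.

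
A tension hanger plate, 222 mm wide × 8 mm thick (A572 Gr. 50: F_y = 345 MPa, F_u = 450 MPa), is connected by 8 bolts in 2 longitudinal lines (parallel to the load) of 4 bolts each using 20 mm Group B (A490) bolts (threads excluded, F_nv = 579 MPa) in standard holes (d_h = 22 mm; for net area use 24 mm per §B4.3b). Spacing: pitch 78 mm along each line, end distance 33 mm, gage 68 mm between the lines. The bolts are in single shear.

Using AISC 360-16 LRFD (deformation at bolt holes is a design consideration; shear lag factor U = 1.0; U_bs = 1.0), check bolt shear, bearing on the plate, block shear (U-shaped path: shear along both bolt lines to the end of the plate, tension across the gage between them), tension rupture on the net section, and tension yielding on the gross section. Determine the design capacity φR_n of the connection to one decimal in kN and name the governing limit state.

Bolt shear: A_b = π(20)²/4 = 314.16 mm². φR_n = 0.75 × 579 × 314.16 × 8 × 1 = 1091.4 kN.
Bearing (8 mm plate, F_u = 450 MPa): end bolts L_c = 33 − 22/2 = 22, R_n = min(1.2×22×8×450, 2.4×20×8×450) = 95.04 kN/bolt; interior L_c = 78 − 22 = 56, R_n = 172.8 kN/bolt. φR_n = 0.75 × (2×95.04 + 6×172.8) = 920.2 kN.
Block shear: shear path 2×[33+3×78] = 2×267 mm, A_gv = 4272, A_nv = 2×(267 − 3.5×24)×8 = 2928 mm²; tension across gage: (68 − 1×24)×8 = 352 mm². R_n = min(0.6×450×2928, 0.6×345×4272) + 1.0×450×352 = min(790.56, 884.3) + 158.4 = 948.96 kN. φR_n = 0.75 × 948.96 = 711.7 kN.
Tension rupture (net): A_n = (222 − 2×24)×8 = 1392 mm² (U = 1.0, A_e = A_n). φR_n = 0.75 × 450 × 1392 = 469.8 kN.
Tension yield (gross): A_g = 222×8 = 1776 mm². φR_n = 0.90 × 345 × 1776 = 551.4 kN.
Governing: min(1091.4, 920.2, 711.7, 469.8, 551.4) = 469.8 kN → net-section rupture.

469.8 kN (net-section rupture governs)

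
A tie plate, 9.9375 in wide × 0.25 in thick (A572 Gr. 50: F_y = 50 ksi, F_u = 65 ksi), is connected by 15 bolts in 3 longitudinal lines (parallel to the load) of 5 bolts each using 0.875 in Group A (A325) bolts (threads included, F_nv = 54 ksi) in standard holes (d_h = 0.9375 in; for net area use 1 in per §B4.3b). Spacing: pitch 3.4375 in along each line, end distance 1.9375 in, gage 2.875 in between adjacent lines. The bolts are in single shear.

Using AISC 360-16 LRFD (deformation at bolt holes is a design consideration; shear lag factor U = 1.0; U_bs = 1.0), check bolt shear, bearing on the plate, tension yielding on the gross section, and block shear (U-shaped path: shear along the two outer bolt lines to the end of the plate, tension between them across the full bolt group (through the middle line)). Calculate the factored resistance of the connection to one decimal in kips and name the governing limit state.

111.8 kips (gross-section yield governs)

Bolt shear: A_b = π(0.875)²/4 = 0.60132 in². φR_n = 0.75 × 54 × 0.60132 × 15 × 1 = 365.3 kips.
Bearing (0.25 in plate, F_u = 65 ksi): end bolts L_c = 1.9375 − 0.9375/2 = 1.46875, R_n = min(1.2×1.46875×0.25×65, 2.4×0.875×0.25×65) = 28.641 kips/bolt; interior L_c = 3.4375 − 0.9375 = 2.5, R_n = 34.125 kips/bolt. φR_n = 0.75 × (3×28.641 + 12×34.125) = 371.6 kips.
Tension yield (gross): A_g = 9.9375×0.25 = 2.4844 in². φR_n = 0.90 × 50 × 2.4844 = 111.8 kips.
Block shear: shear path 2×[1.9375+4×3.4375] = 2×15.6875 in, A_gv = 7.8438, A_nv = 2×(15.6875 − 4.5×1)×0.25 = 5.5938 in²; tension across gage: (5.75 − 2×1)×0.25 = 0.9375 in². R_n = min(0.6×65×5.5938, 0.6×50×7.8438) + 1.0×65×0.9375 = min(218.16, 235.31) + 60.938 = 279.1 kips. φR_n = 0.75 × 279.1 = 209.3 kips.
Governing: min(365.3, 371.6, 111.8, 209.3) = 111.8 kips → gross-section yield.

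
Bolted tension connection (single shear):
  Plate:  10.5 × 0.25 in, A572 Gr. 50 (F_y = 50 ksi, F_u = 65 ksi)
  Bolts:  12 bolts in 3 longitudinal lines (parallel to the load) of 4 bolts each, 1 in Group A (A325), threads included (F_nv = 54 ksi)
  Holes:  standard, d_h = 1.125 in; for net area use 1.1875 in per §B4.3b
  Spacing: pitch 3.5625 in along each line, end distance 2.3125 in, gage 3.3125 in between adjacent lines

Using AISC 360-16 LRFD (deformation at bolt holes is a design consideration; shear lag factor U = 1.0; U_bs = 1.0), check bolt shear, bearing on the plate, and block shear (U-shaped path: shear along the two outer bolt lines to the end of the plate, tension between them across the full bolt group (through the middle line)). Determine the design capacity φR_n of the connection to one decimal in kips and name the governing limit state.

Bolt shear: A_b = π(1)²/4 = 0.7854 in². φR_n = 0.75 × 54 × 0.7854 × 12 × 1 = 381.7 kips.
Bearing (0.25 in plate, F_u = 65 ksi): end bolts L_c = 2.3125 − 1.125/2 = 1.75, R_n = min(1.2×1.75×0.25×65, 2.4×1×0.25×65) = 34.125 kips/bolt; interior L_c = 3.5625 − 1.125 = 2.4375, R_n = 39 kips/bolt. φR_n = 0.75 × (3×34.125 + 9×39) = 340.0 kips.
Block shear: shear path 2×[2.3125+3×3.5625] = 2×13 in, A_gv = 6.5, A_nv = 2×(13 − 3.5×1.1875)×0.25 = 4.4219 in²; tension across gage: (6.625 − 2×1.1875)×0.25 = 1.0625 in². R_n = min(0.6×65×4.4219, 0.6×50×6.5) + 1.0×65×1.0625 = min(172.45, 195) + 69.063 = 241.51 kips. φR_n = 0.75 × 241.51 = 181.1 kips.
Governing: min(381.7, 340.0, 181.1) = 181.1 kips → block shear.

181.1 kips (block shear governs)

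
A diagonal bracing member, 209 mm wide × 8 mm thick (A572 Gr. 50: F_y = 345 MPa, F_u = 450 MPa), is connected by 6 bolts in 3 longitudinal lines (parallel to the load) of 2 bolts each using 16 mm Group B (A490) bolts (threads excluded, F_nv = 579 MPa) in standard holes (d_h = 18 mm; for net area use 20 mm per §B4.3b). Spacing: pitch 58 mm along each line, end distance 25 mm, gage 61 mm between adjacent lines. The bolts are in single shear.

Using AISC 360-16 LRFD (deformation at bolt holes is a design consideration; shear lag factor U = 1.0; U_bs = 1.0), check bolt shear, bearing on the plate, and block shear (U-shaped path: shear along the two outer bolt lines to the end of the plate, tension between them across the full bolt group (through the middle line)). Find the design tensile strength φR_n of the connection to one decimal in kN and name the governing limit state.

393.1 kN (block shear governs)

Bolt shear: A_b = π(16)²/4 = 201.06 mm². φR_n = 0.75 × 579 × 201.06 × 6 × 1 = 523.9 kN.
Bearing (8 mm plate, F_u = 450 MPa): end bolts L_c = 25 − 18/2 = 16, R_n = min(1.2×16×8×450, 2.4×16×8×450) = 69.12 kN/bolt; interior L_c = 58 − 18 = 40, R_n = 138.24 kN/bolt. φR_n = 0.75 × (3×69.12 + 3×138.24) = 466.6 kN.
Block shear: shear path 2×[25+1×58] = 2×83 mm, A_gv = 1328, A_nv = 2×(83 − 1.5×20)×8 = 848 mm²; tension across gage: (122 − 2×20)×8 = 656 mm². R_n = min(0.6×450×848, 0.6×345×1328) + 1.0×450×656 = min(228.96, 274.9) + 295.2 = 524.16 kN. φR_n = 0.75 × 524.16 = 393.1 kN.
Governing: min(523.9, 466.6, 393.1) = 393.1 kN → block shear.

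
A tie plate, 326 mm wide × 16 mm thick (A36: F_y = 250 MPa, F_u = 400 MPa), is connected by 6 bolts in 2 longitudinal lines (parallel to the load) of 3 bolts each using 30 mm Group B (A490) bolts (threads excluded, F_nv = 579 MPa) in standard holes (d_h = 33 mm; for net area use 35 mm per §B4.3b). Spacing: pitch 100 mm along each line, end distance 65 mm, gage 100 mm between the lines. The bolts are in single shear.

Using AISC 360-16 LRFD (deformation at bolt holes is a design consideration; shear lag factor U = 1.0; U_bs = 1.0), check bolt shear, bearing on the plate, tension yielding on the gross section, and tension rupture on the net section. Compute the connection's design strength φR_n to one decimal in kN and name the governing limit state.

Bolt shear: A_b = π(30)²/4 = 706.86 mm². φR_n = 0.75 × 579 × 706.86 × 6 × 1 = 1841.7 kN.
Bearing (16 mm plate, F_u = 400 MPa): end bolts L_c = 65 − 33/2 = 48.5, R_n = min(1.2×48.5×16×400, 2.4×30×16×400) = 372.48 kN/bolt; interior L_c = 100 − 33 = 67, R_n = 460.8 kN/bolt. φR_n = 0.75 × (2×372.48 + 4×460.8) = 1941.1 kN.
Tension yield (gross): A_g = 326×16 = 5216 mm². φR_n = 0.90 × 250 × 5216 = 1173.6 kN.
Tension rupture (net): A_n = (326 − 2×35)×16 = 4096 mm² (U = 1.0, A_e = A_n). φR_n = 0.75 × 400 × 4096 = 1228.8 kN.
Governing: min(1841.7, 1941.1, 1173.6, 1228.8) = 1173.6 kN → gross-section yield.

1173.6 kN (gross-section yield governs)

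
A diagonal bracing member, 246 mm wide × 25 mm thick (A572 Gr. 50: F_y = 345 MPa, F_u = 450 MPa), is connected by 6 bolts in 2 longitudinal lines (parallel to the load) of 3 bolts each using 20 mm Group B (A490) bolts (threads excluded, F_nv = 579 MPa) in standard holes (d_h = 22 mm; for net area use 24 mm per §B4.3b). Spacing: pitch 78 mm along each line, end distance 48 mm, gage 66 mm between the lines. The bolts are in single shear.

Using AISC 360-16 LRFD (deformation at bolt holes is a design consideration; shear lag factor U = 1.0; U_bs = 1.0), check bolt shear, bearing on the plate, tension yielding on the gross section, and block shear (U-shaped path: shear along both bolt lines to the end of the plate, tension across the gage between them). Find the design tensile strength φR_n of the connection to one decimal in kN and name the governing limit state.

818.5 kN (bolt shear governs)

Bolt shear: A_b = π(20)²/4 = 314.16 mm². φR_n = 0.75 × 579 × 314.16 × 6 × 1 = 818.5 kN.
Bearing (25 mm plate, F_u = 450 MPa): end bolts L_c = 48 − 22/2 = 37, R_n = min(1.2×37×25×450, 2.4×20×25×450) = 499.5 kN/bolt; interior L_c = 78 − 22 = 56, R_n = 540 kN/bolt. φR_n = 0.75 × (2×499.5 + 4×540) = 2369.3 kN.
Tension yield (gross): A_g = 246×25 = 6150 mm². φR_n = 0.90 × 345 × 6150 = 1909.6 kN.
Block shear: shear path 2×[48+2×78] = 2×204 mm, A_gv = 10200, A_nv = 2×(204 − 2.5×24)×25 = 7200 mm²; tension across gage: (66 − 1×24)×25 = 1050 mm². R_n = min(0.6×450×7200, 0.6×345×10200) + 1.0×450×1050 = min(1944, 2111.4) + 472.5 = 2416.5 kN. φR_n = 0.75 × 2416.5 = 1812.4 kN.
Governing: min(818.5, 2369.3, 1909.6, 1812.4) = 818.5 kN → bolt shear.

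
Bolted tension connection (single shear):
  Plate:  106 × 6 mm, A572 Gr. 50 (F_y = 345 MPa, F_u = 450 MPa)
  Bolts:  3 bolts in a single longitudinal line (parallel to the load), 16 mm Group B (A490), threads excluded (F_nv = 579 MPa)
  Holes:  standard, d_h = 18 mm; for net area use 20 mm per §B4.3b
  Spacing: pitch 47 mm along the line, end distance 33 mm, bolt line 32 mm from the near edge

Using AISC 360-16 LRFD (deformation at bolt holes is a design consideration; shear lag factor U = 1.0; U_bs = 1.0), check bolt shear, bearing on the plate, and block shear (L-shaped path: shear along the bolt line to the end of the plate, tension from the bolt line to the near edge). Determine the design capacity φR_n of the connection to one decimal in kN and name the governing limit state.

Bolt shear: A_b = π(16)²/4 = 201.06 mm². φR_n = 0.75 × 579 × 201.06 × 3 × 1 = 261.9 kN.
Bearing (6 mm plate, F_u = 450 MPa): end bolts L_c = 33 − 18/2 = 24, R_n = min(1.2×24×6×450, 2.4×16×6×450) = 77.76 kN/bolt; interior L_c = 47 − 18 = 29, R_n = 93.96 kN/bolt. φR_n = 0.75 × (1×77.76 + 2×93.96) = 199.3 kN.
Block shear: shear path 1×[33+2×47] = 1×127 mm, A_gv = 762, A_nv = 1×(127 − 2.5×20)×6 = 462 mm²; tension to near edge: (32 − 0.5×20)×6 = 132 mm². R_n = min(0.6×450×462, 0.6×345×762) + 1.0×450×132 = min(124.74, 157.73) + 59.4 = 184.14 kN. φR_n = 0.75 × 184.14 = 138.1 kN.
Governing: min(261.9, 199.3, 138.1) = 138.1 kN → block shear.

138.1 kN (block shear governs)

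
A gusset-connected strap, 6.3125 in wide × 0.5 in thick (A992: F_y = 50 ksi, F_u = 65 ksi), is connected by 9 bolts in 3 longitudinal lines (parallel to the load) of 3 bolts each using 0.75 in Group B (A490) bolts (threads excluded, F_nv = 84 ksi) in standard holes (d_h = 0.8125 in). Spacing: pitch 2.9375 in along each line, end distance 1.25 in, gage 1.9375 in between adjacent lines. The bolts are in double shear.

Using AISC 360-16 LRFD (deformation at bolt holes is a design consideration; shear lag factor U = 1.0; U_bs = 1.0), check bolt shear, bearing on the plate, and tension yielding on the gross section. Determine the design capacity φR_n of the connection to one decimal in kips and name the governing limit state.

Bolt shear: A_b = π(0.75)²/4 = 0.44179 in². φR_n = 0.75 × 84 × 0.44179 × 9 × 2 = 501.0 kips.
Bearing (0.5 in plate, F_u = 65 ksi): end bolts L_c = 1.25 − 0.8125/2 = 0.84375, R_n = min(1.2×0.84375×0.5×65, 2.4×0.75×0.5×65) = 32.906 kips/bolt; interior L_c = 2.9375 − 0.8125 = 2.125, R_n = 58.5 kips/bolt. φR_n = 0.75 × (3×32.906 + 6×58.5) = 337.3 kips.
Tension yield (gross): A_g = 6.3125×0.5 = 3.1563 in². φR_n = 0.90 × 50 × 3.1563 = 142.0 kips.
Governing: min(501.0, 337.3, 142.0) = 142.0 kips → gross-section yield.

142.0 kips (gross-section yield governs)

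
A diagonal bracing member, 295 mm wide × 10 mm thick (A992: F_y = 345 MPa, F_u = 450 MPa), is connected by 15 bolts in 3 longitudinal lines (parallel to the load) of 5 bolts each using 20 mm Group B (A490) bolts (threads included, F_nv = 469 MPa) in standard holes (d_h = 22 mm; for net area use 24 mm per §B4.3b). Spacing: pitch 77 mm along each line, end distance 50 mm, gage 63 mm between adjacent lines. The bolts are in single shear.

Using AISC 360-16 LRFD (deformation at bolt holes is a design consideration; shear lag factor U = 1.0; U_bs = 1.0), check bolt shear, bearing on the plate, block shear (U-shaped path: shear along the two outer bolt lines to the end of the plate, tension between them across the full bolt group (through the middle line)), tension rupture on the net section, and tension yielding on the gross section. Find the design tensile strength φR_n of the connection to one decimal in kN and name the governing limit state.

Bolt shear: A_b = π(20)²/4 = 314.16 mm². φR_n = 0.75 × 469 × 314.16 × 15 × 1 = 1657.6 kN.
Bearing (10 mm plate, F_u = 450 MPa): end bolts L_c = 50 − 22/2 = 39, R_n = min(1.2×39×10×450, 2.4×20×10×450) = 210.6 kN/bolt; interior L_c = 77 − 22 = 55, R_n = 216 kN/bolt. φR_n = 0.75 × (3×210.6 + 12×216) = 2417.9 kN.
Block shear: shear path 2×[50+4×77] = 2×358 mm, A_gv = 7160, A_nv = 2×(358 − 4.5×24)×10 = 5000 mm²; tension across gage: (126 − 2×24)×10 = 780 mm². R_n = min(0.6×450×5000, 0.6×345×7160) + 1.0×450×780 = min(1350, 1482.1) + 351 = 1701 kN. φR_n = 0.75 × 1701 = 1275.8 kN.
Tension rupture (net): A_n = (295 − 3×24)×10 = 2230 mm² (U = 1.0, A_e = A_n). φR_n = 0.75 × 450 × 2230 = 752.6 kN.
Tension yield (gross): A_g = 295×10 = 2950 mm². φR_n = 0.90 × 345 × 2950 = 916.0 kN.
Governing: min(1657.6, 2417.9, 1275.8, 752.6, 916.0) = 752.6 kN → net-section rupture.

752.6 kN (net-section rupture governs)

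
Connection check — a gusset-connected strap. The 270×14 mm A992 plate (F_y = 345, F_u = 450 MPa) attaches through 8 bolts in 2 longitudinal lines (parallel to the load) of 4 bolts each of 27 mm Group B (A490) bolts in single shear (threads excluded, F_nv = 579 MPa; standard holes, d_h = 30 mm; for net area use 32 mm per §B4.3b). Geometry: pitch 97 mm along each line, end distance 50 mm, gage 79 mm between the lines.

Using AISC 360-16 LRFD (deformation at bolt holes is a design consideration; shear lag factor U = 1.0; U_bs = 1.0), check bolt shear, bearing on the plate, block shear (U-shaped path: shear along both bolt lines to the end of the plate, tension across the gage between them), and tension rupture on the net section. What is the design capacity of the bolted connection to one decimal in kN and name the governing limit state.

Bolt shear: A_b = π(27)²/4 = 572.56 mm². φR_n = 0.75 × 579 × 572.56 × 8 × 1 = 1989.1 kN.
Bearing (14 mm plate, F_u = 450 MPa): end bolts L_c = 50 − 30/2 = 35, R_n = min(1.2×35×14×450, 2.4×27×14×450) = 264.6 kN/bolt; interior L_c = 97 − 30 = 67, R_n = 408.24 kN/bolt. φR_n = 0.75 × (2×264.6 + 6×408.24) = 2234.0 kN.
Block shear: shear path 2×[50+3×97] = 2×341 mm, A_gv = 9548, A_nv = 2×(341 − 3.5×32)×14 = 6412 mm²; tension across gage: (79 − 1×32)×14 = 658 mm². R_n = min(0.6×450×6412, 0.6×345×9548) + 1.0×450×658 = min(1731.2, 1976.4) + 296.1 = 2027.3 kN. φR_n = 0.75 × 2027.3 = 1520.5 kN.
Tension rupture (net): A_n = (270 − 2×32)×14 = 2884 mm² (U = 1.0, A_e = A_n). φR_n = 0.75 × 450 × 2884 = 973.4 kN.
Governing: min(1989.1, 2234.0, 1520.5, 973.4) = 973.4 kN → net-section rupture.

973.4 kN (net-section rupture governs)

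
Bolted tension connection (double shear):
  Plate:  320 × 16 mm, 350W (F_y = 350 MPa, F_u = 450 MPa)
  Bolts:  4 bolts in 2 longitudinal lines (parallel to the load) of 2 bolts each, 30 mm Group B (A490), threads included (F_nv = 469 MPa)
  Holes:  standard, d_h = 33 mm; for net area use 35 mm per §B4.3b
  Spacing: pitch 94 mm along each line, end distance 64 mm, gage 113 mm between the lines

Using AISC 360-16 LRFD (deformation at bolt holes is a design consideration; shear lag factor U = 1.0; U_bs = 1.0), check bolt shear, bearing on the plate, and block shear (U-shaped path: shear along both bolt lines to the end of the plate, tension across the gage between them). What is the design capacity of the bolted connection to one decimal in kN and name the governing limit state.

Bolt shear: A_b = π(30)²/4 = 706.86 mm². φR_n = 0.75 × 469 × 706.86 × 4 × 2 = 1989.1 kN.
Bearing (16 mm plate, F_u = 450 MPa): end bolts L_c = 64 − 33/2 = 47.5, R_n = min(1.2×47.5×16×450, 2.4×30×16×450) = 410.4 kN/bolt; interior L_c = 94 − 33 = 61, R_n = 518.4 kN/bolt. φR_n = 0.75 × (2×410.4 + 2×518.4) = 1393.2 kN.
Block shear: shear path 2×[64+1×94] = 2×158 mm, A_gv = 5056, A_nv = 2×(158 − 1.5×35)×16 = 3376 mm²; tension across gage: (113 − 1×35)×16 = 1248 mm². R_n = min(0.6×450×3376, 0.6×350×5056) + 1.0×450×1248 = min(911.52, 1061.8) + 561.6 = 1473.1 kN. φR_n = 0.75 × 1473.1 = 1104.8 kN.
Governing: min(1989.1, 1393.2, 1104.8) = 1104.8 kN → block shear.

1104.8 kN (block shear governs)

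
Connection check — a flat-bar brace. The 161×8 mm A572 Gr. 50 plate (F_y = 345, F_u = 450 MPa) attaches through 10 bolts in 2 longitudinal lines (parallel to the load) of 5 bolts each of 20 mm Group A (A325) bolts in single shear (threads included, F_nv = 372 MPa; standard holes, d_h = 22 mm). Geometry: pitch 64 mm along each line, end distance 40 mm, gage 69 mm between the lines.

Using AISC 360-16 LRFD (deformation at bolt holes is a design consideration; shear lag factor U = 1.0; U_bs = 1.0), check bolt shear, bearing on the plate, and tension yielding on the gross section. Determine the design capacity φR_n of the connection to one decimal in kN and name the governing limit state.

399.9 kN (gross-section yield governs)

Bolt shear: A_b = π(20)²/4 = 314.16 mm². φR_n = 0.75 × 372 × 314.16 × 10 × 1 = 876.5 kN.
Bearing (8 mm plate, F_u = 450 MPa): end bolts L_c = 40 − 22/2 = 29, R_n = min(1.2×29×8×450, 2.4×20×8×450) = 125.28 kN/bolt; interior L_c = 64 − 22 = 42, R_n = 172.8 kN/bolt. φR_n = 0.75 × (2×125.28 + 8×172.8) = 1224.7 kN.
Tension yield (gross): A_g = 161×8 = 1288 mm². φR_n = 0.90 × 345 × 1288 = 399.9 kN.
Governing: min(876.5, 1224.7, 399.9) = 399.9 kN → gross-section yield.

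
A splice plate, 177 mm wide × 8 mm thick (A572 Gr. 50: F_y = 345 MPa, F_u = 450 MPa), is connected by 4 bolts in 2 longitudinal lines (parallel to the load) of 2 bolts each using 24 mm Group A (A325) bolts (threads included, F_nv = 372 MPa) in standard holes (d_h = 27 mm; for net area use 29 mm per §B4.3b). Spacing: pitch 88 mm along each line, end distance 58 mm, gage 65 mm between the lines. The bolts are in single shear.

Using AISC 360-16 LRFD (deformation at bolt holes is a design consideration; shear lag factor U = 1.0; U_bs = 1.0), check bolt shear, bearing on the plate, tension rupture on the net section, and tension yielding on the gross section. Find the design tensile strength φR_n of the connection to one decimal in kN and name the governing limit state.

321.3 kN (net-section rupture governs)

Bolt shear: A_b = π(24)²/4 = 452.39 mm². φR_n = 0.75 × 372 × 452.39 × 4 × 1 = 504.9 kN.
Bearing (8 mm plate, F_u = 450 MPa): end bolts L_c = 58 − 27/2 = 44.5, R_n = min(1.2×44.5×8×450, 2.4×24×8×450) = 192.24 kN/bolt; interior L_c = 88 − 27 = 61, R_n = 207.36 kN/bolt. φR_n = 0.75 × (2×192.24 + 2×207.36) = 599.4 kN.
Tension rupture (net): A_n = (177 − 2×29)×8 = 952 mm² (U = 1.0, A_e = A_n). φR_n = 0.75 × 450 × 952 = 321.3 kN.
Tension yield (gross): A_g = 177×8 = 1416 mm². φR_n = 0.90 × 345 × 1416 = 439.7 kN.
Governing: min(504.9, 599.4, 321.3, 439.7) = 321.3 kN → net-section rupture.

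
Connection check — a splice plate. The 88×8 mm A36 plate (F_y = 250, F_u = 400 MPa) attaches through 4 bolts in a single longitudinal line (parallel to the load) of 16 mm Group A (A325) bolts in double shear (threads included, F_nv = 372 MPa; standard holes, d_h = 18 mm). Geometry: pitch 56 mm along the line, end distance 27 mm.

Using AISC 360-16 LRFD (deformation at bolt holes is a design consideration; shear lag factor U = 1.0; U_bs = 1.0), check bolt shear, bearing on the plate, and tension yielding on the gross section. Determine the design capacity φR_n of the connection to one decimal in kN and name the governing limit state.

158.4 kN (gross-section yield governs)

Bolt shear: A_b = π(16)²/4 = 201.06 mm². φR_n = 0.75 × 372 × 201.06 × 4 × 2 = 448.8 kN.
Bearing (8 mm plate, F_u = 400 MPa): end bolts L_c = 27 − 18/2 = 18, R_n = min(1.2×18×8×400, 2.4×16×8×400) = 69.12 kN/bolt; interior L_c = 56 − 18 = 38, R_n = 122.88 kN/bolt. φR_n = 0.75 × (1×69.12 + 3×122.88) = 328.3 kN.
Tension yield (gross): A_g = 88×8 = 704 mm². φR_n = 0.90 × 250 × 704 = 158.4 kN.
Governing: min(448.8, 328.3, 158.4) = 158.4 kN → gross-section yield.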